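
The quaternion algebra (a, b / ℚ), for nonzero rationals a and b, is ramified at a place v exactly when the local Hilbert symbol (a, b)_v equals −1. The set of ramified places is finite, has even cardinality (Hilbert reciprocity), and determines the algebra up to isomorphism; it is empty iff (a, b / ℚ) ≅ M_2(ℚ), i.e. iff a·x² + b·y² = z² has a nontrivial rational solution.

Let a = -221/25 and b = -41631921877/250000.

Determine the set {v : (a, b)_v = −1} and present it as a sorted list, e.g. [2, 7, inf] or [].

[2, 7, 29, inf]

(a, b) ≡ (-221, -852397) mod (ℚ^×)²; places V = {2, 5, 7, 13, 17, 19, 29, ∞}.
(a,b)_17: α=1, u≡9; β=3, v≡13 (mod 17); (9|17)=+1, (13|17)=+1; sign (−1)^0·+1^3·+1^1 = +1.
(a,b)_13: α=1, u≡4; β=3, v≡10 (mod 13); (4|13)=+1, (10|13)=+1; sign (−1)^0·+1^3·+1^1 = +1.
(a,b)_29: α=0, u≡19; β=1, v≡25 (mod 29); (19|29)=-1, (25|29)=+1; sign (−1)^0·-1^1·+1^0 = -1.
(a,b)_19: α=0, u≡17; β=1, v≡3 (mod 19); (17|19)=+1, (3|19)=-1; sign (−1)^0·+1^1·-1^0 = +1.
(a,b)_∞: sgn(-221)=−, sgn(-852397)=−, so -1.
(a,b)_7: α=0, u≡6; β=1, v≡1 (mod 7); (6|7)=-1, (1|7)=+1; sign (−1)^0·-1^1·+1^0 = -1.
(a,b)_2: α=0, β=-4; u≡3, v≡3 (mod 8); ε(u)ε(v)=1·1, αω(v)=0·1, βω(u)=-4·1; sum ≡ 1  ⇒  -1.
(a,b)_5: α=-2, u≡4; β=-6, v≡3 (mod 5); (4|5)=+1, (3|5)=-1; sign (−1)^0·+1^-6·-1^-2 = +1.
(-221, -852397 / ℚ) ramifies at {2, 7, 29, ∞}: a division algebra.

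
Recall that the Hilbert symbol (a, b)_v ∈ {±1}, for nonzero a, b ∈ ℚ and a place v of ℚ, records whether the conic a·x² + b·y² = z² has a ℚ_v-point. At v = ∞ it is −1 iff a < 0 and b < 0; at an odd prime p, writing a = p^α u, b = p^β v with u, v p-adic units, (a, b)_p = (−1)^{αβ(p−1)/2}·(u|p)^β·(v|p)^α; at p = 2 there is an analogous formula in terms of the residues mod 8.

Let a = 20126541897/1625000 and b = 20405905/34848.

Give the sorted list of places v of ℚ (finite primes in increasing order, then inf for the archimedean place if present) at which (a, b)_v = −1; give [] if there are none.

[2, 5, 13, 19, 31, 41]

Mod squares: a ≡ 18538, b ≡ 241490. Check v ∈ {∞, 2, 3, 5, 7, 11, 13, 19, 23, 31, 41}.
v=∞: 18538 > 0 and 241490 > 0  ⇒  (a,b)_∞ = +1.
v=23: a=23^3·(≡2), b=23^0·(≡2) mod 23; (2|23)=+1, (2|23)=+1; (−1)^{3·0·11}·(+1)^0·(+1)^3 = +1.
v=41: a=41^0·(≡19), b=41^1·(≡38) mod 41; (19|41)=-1, (38|41)=-1; (−1)^{0·1·20}·(-1)^1·(-1)^0 = -1.
v=2: v_2(a)=-3, v_2(b)=-5; units ≡ 5, 1 (mod 8); ε·ε+αω+βω = 0·0+-3·0+-5·1 ≡ 1  ⇒  (a,b)_2 = -1.
v=31: a=31^1·(≡8), b=31^1·(≡8) mod 31; (8|31)=+1, (8|31)=+1; (−1)^{1·1·15}·(+1)^1·(+1)^1 = -1.
v=5: a=5^-6·(≡3), b=5^1·(≡2) mod 5; (3|5)=-1, (2|5)=-1; (−1)^{-6·1·2}·(-1)^1·(-1)^-6 = -1.
v=19: a=19^0·(≡12), b=19^1·(≡10) mod 19; (12|19)=-1, (10|19)=-1; (−1)^{0·1·9}·(-1)^1·(-1)^0 = -1.
v=13: a=13^-1·(≡4), b=13^2·(≡5) mod 13; (4|13)=+1, (5|13)=-1; (−1)^{-1·2·6}·(+1)^2·(-1)^-1 = -1.
v=3: a=3^2·(≡1), b=3^-2·(≡2) mod 3; (1|3)=+1, (2|3)=-1; (−1)^{2·-2·1}·(+1)^-2·(-1)^2 = +1.
v=11: a=11^2·(≡3), b=11^-2·(≡7) mod 11; (3|11)=+1, (7|11)=-1; (−1)^{2·-2·5}·(+1)^-2·(-1)^2 = +1.
v=7: a=7^2·(≡2), b=7^0·(≡1) mod 7; (2|7)=+1, (1|7)=+1; (−1)^{2·0·3}·(+1)^0·(+1)^2 = +1.
Ram(18538, 241490) = {2, 5, 13, 19, 31, 41}; no ℚ_2-point on the conic.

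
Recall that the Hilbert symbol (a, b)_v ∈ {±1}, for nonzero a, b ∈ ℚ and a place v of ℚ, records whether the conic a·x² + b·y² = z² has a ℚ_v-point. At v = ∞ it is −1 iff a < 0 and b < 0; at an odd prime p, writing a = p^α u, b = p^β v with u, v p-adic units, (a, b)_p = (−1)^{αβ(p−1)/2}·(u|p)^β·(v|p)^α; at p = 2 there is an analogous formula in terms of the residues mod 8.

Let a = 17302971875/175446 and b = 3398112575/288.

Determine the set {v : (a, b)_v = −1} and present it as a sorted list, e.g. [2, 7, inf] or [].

(a, b) ≡ (11730, 46) mod (ℚ^×)²; places V = {2, 3, 5, 7, 11, 13, 17, 19, 23, ∞}.
(a,b)_23: α=1, u≡6; β=1, v≡12 (mod 23); (6|23)=+1, (12|23)=+1; sign (−1)^1·+1^1·+1^1 = -1.
(a,b)_13: α=0, u≡3; β=2, v≡5 (mod 13); (3|13)=+1, (5|13)=-1; sign (−1)^0·+1^2·-1^0 = +1.
(a,b)_19: α=-2, u≡16; β=0, v≡8 (mod 19); (16|19)=+1, (8|19)=-1; sign (−1)^0·+1^0·-1^-2 = +1.
(a,b)_∞: sgn(11730)=+, sgn(46)=+, so +1.
(a,b)_3: α=-5, u≡1; β=-2, v≡1 (mod 3); (1|3)=+1, (1|3)=+1; sign (−1)^0·+1^-2·+1^-5 = +1.
(a,b)_5: α=5, u≡1; β=2, v≡1 (mod 5); (1|5)=+1, (1|5)=+1; sign (−1)^0·+1^2·+1^5 = +1.
(a,b)_17: α=3, u≡6; β=2, v≡11 (mod 17); (6|17)=-1, (11|17)=-1; sign (−1)^0·-1^2·-1^3 = -1.
(a,b)_2: α=-1, β=-5; u≡1, v≡7 (mod 8); ε(u)ε(v)=0·1, αω(v)=-1·0, βω(u)=-5·0; sum ≡ 0  ⇒  +1.
(a,b)_7: α=2, u≡3; β=0, v≡4 (mod 7); (3|7)=-1, (4|7)=+1; sign (−1)^0·-1^0·+1^2 = +1.
(a,b)_11: α=0, u≡5; β=2, v≡7 (mod 11); (5|11)=+1, (7|11)=-1; sign (−1)^0·+1^2·-1^0 = +1.
|Ram(11730, 46)| = 2, even; anisotropic at {17, 23}.

[17, 23]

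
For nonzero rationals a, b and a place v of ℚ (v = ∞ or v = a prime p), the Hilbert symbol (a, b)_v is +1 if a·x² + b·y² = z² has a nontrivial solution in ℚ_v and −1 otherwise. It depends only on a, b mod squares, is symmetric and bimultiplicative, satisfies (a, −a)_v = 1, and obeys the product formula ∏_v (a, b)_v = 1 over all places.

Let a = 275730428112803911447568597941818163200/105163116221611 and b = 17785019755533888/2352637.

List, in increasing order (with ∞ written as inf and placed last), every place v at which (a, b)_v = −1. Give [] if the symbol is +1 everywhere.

Mod squares: a ≡ 3553, b ≡ 1153293141. Check v ∈ {∞, 2, 3, 5, 7, 11, 13, 17, 19, 29, 37, 41}.
v=5: a=5^2·(≡3), b=5^0·(≡4) mod 5; (3|5)=-1, (4|5)=+1; (−1)^{2·0·2}·(-1)^0·(+1)^2 = +1.
v=13: a=13^2·(≡9), b=13^1·(≡10) mod 13; (9|13)=+1, (10|13)=+1; (−1)^{2·1·6}·(+1)^1·(+1)^2 = +1.
v=37: a=37^4·(≡28), b=37^2·(≡33) mod 37; (28|37)=+1, (33|37)=+1; (−1)^{4·2·18}·(+1)^2·(+1)^4 = +1.
v=11: a=11^5·(≡4), b=11^1·(≡3) mod 11; (4|11)=+1, (3|11)=+1; (−1)^{5·1·5}·(+1)^1·(+1)^5 = -1.
v=7: a=7^-6·(≡2), b=7^-3·(≡3) mod 7; (2|7)=+1, (3|7)=-1; (−1)^{-6·-3·3}·(+1)^-3·(-1)^-6 = +1.
v=19: a=19^-7·(≡1), b=19^-3·(≡16) mod 19; (1|19)=+1, (16|19)=+1; (−1)^{-7·-3·9}·(+1)^-3·(+1)^-7 = -1.
v=41: a=41^2·(≡19), b=41^1·(≡28) mod 41; (19|41)=-1, (28|41)=-1; (−1)^{2·1·20}·(-1)^1·(-1)^2 = -1.
v=∞: 3553 > 0 and 1153293141 > 0  ⇒  (a,b)_∞ = +1.
v=29: a=29^0·(≡17), b=29^1·(≡8) mod 29; (17|29)=-1, (8|29)=-1; (−1)^{0·1·14}·(-1)^1·(-1)^0 = -1.
v=3: a=3^14·(≡1), b=3^5·(≡1) mod 3; (1|3)=+1, (1|3)=+1; (−1)^{14·5·1}·(+1)^5·(+1)^14 = +1.
v=2: v_2(a)=16, v_2(b)=6; units ≡ 1, 5 (mod 8); ε·ε+αω+βω = 0·0+16·1+6·0 ≡ 0  ⇒  (a,b)_2 = +1.
v=17: a=17^7·(≡14), b=17^3·(≡10) mod 17; (14|17)=-1, (10|17)=-1; (−1)^{7·3·8}·(-1)^3·(-1)^7 = +1.
|Ram(3553, 1153293141)| = 4, even; anisotropic at {11, 19, 29, 41}.

[11, 19, 29, 41]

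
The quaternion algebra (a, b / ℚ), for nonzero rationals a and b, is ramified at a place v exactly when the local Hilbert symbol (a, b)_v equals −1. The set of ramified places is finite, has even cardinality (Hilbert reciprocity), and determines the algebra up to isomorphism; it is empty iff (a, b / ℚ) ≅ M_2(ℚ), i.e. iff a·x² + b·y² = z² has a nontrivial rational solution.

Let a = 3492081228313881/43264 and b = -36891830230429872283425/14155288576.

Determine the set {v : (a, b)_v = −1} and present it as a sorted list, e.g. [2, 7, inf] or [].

[3, 29, 37, 47]

Mod squares: a ≡ 609, b ≡ -353017. Check v ∈ {∞, 2, 3, 5, 7, 11, 13, 17, 29, 37, 47}.
v=37: a=37^2·(≡22), b=37^3·(≡35) mod 37; (22|37)=-1, (35|37)=-1; (−1)^{2·3·18}·(-1)^3·(-1)^2 = -1.
v=∞: 609 > 0 and -353017 < 0  ⇒  (a,b)_∞ = +1.
v=17: a=17^2·(≡10), b=17^2·(≡3) mod 17; (10|17)=-1, (3|17)=-1; (−1)^{2·2·8}·(-1)^2·(-1)^2 = +1.
v=2: v_2(a)=-8, v_2(b)=-12; units ≡ 1, 7 (mod 8); ε·ε+αω+βω = 0·1+-8·0+-12·0 ≡ 0  ⇒  (a,b)_2 = +1.
v=11: a=11^0·(≡5), b=11^-2·(≡2) mod 11; (5|11)=+1, (2|11)=-1; (−1)^{0·-2·5}·(+1)^-2·(-1)^0 = +1.
v=13: a=13^-2·(≡11), b=13^-4·(≡11) mod 13; (11|13)=-1, (11|13)=-1; (−1)^{-2·-4·6}·(-1)^-4·(-1)^-2 = +1.
v=47: a=47^2·(≡43), b=47^3·(≡16) mod 47; (43|47)=-1, (16|47)=+1; (−1)^{2·3·23}·(-1)^3·(+1)^2 = -1.
v=7: a=7^1·(≡6), b=7^1·(≡1) mod 7; (6|7)=-1, (1|7)=+1; (−1)^{1·1·3}·(-1)^1·(+1)^1 = +1.
v=5: a=5^0·(≡4), b=5^2·(≡3) mod 5; (4|5)=+1, (3|5)=-1; (−1)^{0·2·2}·(+1)^2·(-1)^0 = +1.
v=3: a=3^9·(≡2), b=3^14·(≡2) mod 3; (2|3)=-1, (2|3)=-1; (−1)^{9·14·1}·(-1)^14·(-1)^9 = -1.
v=29: a=29^1·(≡15), b=29^1·(≡6) mod 29; (15|29)=-1, (6|29)=+1; (−1)^{1·1·14}·(-1)^1·(+1)^1 = -1.
Ram(609, -353017) = {3, 29, 37, 47}; no ℚ_3-point on the conic.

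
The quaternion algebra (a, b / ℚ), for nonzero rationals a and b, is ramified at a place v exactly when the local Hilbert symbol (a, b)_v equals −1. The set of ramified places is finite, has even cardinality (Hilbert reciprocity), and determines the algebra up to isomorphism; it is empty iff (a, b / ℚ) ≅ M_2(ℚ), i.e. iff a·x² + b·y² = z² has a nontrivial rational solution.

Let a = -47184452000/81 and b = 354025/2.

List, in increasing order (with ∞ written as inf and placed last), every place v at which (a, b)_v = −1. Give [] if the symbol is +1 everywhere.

[2, 5]

(a, b) ≡ (-170, 2) mod (ℚ^×)²; places V = {2, 3, 5, 7, 17, ∞}.
(a,b)_∞: sgn(-170)=−, sgn(2)=+, so +1.
(a,b)_5: α=3, u≡4; β=2, v≡3 (mod 5); (4|5)=+1, (3|5)=-1; sign (−1)^0·+1^2·-1^3 = -1.
(a,b)_7: α=4, u≡6; β=2, v≡4 (mod 7); (6|7)=-1, (4|7)=+1; sign (−1)^0·-1^2·+1^4 = +1.
(a,b)_2: α=5, β=-1; u≡3, v≡1 (mod 8); ε(u)ε(v)=1·0, αω(v)=5·0, βω(u)=-1·1; sum ≡ 1  ⇒  -1.
(a,b)_17: α=3, u≡5; β=2, v≡9 (mod 17); (5|17)=-1, (9|17)=+1; sign (−1)^0·-1^2·+1^3 = +1.
(a,b)_3: α=-4, u≡1; β=0, v≡2 (mod 3); (1|3)=+1, (2|3)=-1; sign (−1)^0·+1^0·-1^-4 = +1.
Ram(-170, 2) = {2, 5}; no ℚ_2-point on the conic.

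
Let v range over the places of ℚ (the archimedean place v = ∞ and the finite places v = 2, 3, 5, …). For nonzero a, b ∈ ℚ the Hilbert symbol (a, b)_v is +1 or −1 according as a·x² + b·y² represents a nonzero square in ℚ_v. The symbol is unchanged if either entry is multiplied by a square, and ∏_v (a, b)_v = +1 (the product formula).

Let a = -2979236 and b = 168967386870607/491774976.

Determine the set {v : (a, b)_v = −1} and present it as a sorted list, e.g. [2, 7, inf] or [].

[2, 13]

(a, b) ≡ (-744809, 15847) mod (ℚ^×)²; places V = {2, 3, 7, 11, 13, 23, 47, 53, ∞}.
(a,b)_2: α=2, β=-10; u≡7, v≡7 (mod 8); ε(u)ε(v)=1·1, αω(v)=2·0, βω(u)=-10·0; sum ≡ 1  ⇒  -1.
(a,b)_3: α=0, u≡1; β=-4, v≡1 (mod 3); (1|3)=+1, (1|3)=+1; sign (−1)^0·+1^-4·+1^0 = +1.
(a,b)_13: α=1, u≡5; β=7, v≡4 (mod 13); (5|13)=-1, (4|13)=+1; sign (−1)^0·-1^7·+1^1 = -1.
(a,b)_53: α=1, u≡21; β=1, v≡48 (mod 53); (21|53)=-1, (48|53)=-1; sign (−1)^0·-1^1·-1^1 = +1.
(a,b)_7: α=0, u≡6; β=-2, v≡5 (mod 7); (6|7)=-1, (5|7)=-1; sign (−1)^0·-1^-2·-1^0 = +1.
(a,b)_11: α=0, u≡4; β=-2, v≡8 (mod 11); (4|11)=+1, (8|11)=-1; sign (−1)^0·+1^-2·-1^0 = +1.
(a,b)_47: α=1, u≡15; β=2, v≡18 (mod 47); (15|47)=-1, (18|47)=+1; sign (−1)^0·-1^2·+1^1 = +1.
(a,b)_∞: sgn(-744809)=−, sgn(15847)=+, so +1.
(a,b)_23: α=1, u≡4; β=1, v≡14 (mod 23); (4|23)=+1, (14|23)=-1; sign (−1)^1·+1^1·-1^1 = +1.
(-744809, 15847 / ℚ) ramifies at {2, 13}: a division algebra.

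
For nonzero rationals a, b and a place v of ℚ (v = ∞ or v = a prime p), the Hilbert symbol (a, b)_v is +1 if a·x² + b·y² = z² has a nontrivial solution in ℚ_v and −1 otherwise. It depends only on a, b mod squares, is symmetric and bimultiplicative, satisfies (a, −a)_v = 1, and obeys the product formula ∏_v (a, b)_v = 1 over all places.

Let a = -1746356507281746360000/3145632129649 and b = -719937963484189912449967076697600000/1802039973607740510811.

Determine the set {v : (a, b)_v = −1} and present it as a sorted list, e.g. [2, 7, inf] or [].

[11, 13, 19, inf]

(a, b) ≡ (-11, -137085) mod (ℚ^×)²; places V = {2, 3, 5, 7, 11, 13, 17, 19, 37, ∞}.
(a,b)_7: α=4, u≡5; β=6, v≡3 (mod 7); (5|7)=-1, (3|7)=-1; sign (−1)^0·-1^6·-1^4 = +1.
(a,b)_19: α=-4, u≡8; β=-7, v≡6 (mod 19); (8|19)=-1, (6|19)=+1; sign (−1)^0·-1^-7·+1^-4 = -1.
(a,b)_∞: sgn(-11)=−, sgn(-137085)=−, so -1.
(a,b)_5: α=4, u≡1; β=5, v≡3 (mod 5); (1|5)=+1, (3|5)=-1; sign (−1)^0·+1^5·-1^4 = +1.
(a,b)_13: α=2, u≡8; β=5, v≡6 (mod 13); (8|13)=-1, (6|13)=-1; sign (−1)^0·-1^5·-1^2 = -1.
(a,b)_17: α=-6, u≡12; β=-10, v≡14 (mod 17); (12|17)=-1, (14|17)=-1; sign (−1)^0·-1^-10·-1^-6 = +1.
(a,b)_3: α=10, u≡1; β=15, v≡1 (mod 3); (1|3)=+1, (1|3)=+1; sign (−1)^0·+1^15·+1^10 = +1.
(a,b)_11: α=3, u≡10; β=6, v≡6 (mod 11); (10|11)=-1, (6|11)=-1; sign (−1)^0·-1^6·-1^3 = -1.
(a,b)_2: α=6, β=12; u≡5, v≡3 (mod 8); ε(u)ε(v)=0·1, αω(v)=6·1, βω(u)=12·1; sum ≡ 0  ⇒  +1.
(a,b)_37: α=2, u≡4; β=3, v≡19 (mod 37); (4|37)=+1, (19|37)=-1; sign (−1)^0·+1^3·-1^2 = +1.
|Ram(-11, -137085)| = 4, even; anisotropic at {11, 13, 19, ∞}.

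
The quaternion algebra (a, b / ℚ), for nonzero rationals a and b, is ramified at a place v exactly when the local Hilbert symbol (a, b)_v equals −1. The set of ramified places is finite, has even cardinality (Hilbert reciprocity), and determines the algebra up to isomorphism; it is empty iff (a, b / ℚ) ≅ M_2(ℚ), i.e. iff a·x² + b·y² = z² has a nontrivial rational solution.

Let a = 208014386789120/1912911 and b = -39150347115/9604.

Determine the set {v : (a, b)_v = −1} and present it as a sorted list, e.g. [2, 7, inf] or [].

[5, 11, 17, 23]

Mod squares: a ≡ 451605, b ≡ -64515. Check v ∈ {∞, 2, 3, 5, 7, 11, 13, 17, 19, 23, 29, 37, 41}.
v=5: a=5^1·(≡4), b=5^1·(≡3) mod 5; (4|5)=+1, (3|5)=-1; (−1)^{1·1·2}·(+1)^1·(-1)^1 = -1.
v=11: a=11^-1·(≡5), b=11^1·(≡3) mod 11; (5|11)=+1, (3|11)=+1; (−1)^{-1·1·5}·(+1)^1·(+1)^-1 = -1.
v=∞: 451605 > 0 and -64515 < 0  ⇒  (a,b)_∞ = +1.
v=13: a=13^-2·(≡6), b=13^0·(≡3) mod 13; (6|13)=-1, (3|13)=+1; (−1)^{-2·0·6}·(-1)^0·(+1)^-2 = +1.
v=17: a=17^1·(≡7), b=17^1·(≡2) mod 17; (7|17)=-1, (2|17)=+1; (−1)^{1·1·8}·(-1)^1·(+1)^1 = -1.
v=7: a=7^-3·(≡6), b=7^-4·(≡4) mod 7; (6|7)=-1, (4|7)=+1; (−1)^{-3·-4·3}·(-1)^-4·(+1)^-3 = +1.
v=19: a=19^2·(≡10), b=19^2·(≡9) mod 19; (10|19)=-1, (9|19)=+1; (−1)^{2·2·9}·(-1)^2·(+1)^2 = +1.
v=29: a=29^2·(≡17), b=29^0·(≡3) mod 29; (17|29)=-1, (3|29)=-1; (−1)^{2·0·14}·(-1)^0·(-1)^2 = +1.
v=41: a=41^0·(≡8), b=41^2·(≡34) mod 41; (8|41)=+1, (34|41)=-1; (−1)^{0·2·20}·(+1)^2·(-1)^0 = +1.
v=2: v_2(a)=8, v_2(b)=-2; units ≡ 5, 5 (mod 8); ε·ε+αω+βω = 0·0+8·1+-2·1 ≡ 0  ⇒  (a,b)_2 = +1.
v=3: a=3^-1·(≡1), b=3^1·(≡2) mod 3; (1|3)=+1, (2|3)=-1; (−1)^{-1·1·1}·(+1)^1·(-1)^-1 = +1.
v=37: a=37^2·(≡6), b=37^0·(≡6) mod 37; (6|37)=-1, (6|37)=-1; (−1)^{2·0·18}·(-1)^0·(-1)^2 = +1.
v=23: a=23^1·(≡1), b=23^1·(≡6) mod 23; (1|23)=+1, (6|23)=+1; (−1)^{1·1·11}·(+1)^1·(+1)^1 = -1.
|Ram(451605, -64515)| = 4, even; anisotropic at {5, 11, 17, 23}.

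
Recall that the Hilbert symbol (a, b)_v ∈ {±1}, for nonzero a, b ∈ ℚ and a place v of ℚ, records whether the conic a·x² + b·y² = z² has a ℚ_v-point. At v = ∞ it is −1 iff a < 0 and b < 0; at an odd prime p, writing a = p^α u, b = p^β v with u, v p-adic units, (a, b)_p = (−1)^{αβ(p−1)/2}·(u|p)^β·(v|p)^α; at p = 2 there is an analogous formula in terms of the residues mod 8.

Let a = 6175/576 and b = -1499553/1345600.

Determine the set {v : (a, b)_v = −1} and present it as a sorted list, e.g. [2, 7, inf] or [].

[2, 19]

(a, b) ≡ (247, -17) mod (ℚ^×)²; places V = {2, 3, 5, 11, 13, 17, 19, 29, ∞}.
(a,b)_2: α=-6, β=-6; u≡7, v≡7 (mod 8); ε(u)ε(v)=1·1, αω(v)=-6·0, βω(u)=-6·0; sum ≡ 1  ⇒  -1.
(a,b)_19: α=1, u≡13; β=0, v≡3 (mod 19); (13|19)=-1, (3|19)=-1; sign (−1)^0·-1^0·-1^1 = -1.
(a,b)_3: α=-2, u≡1; β=6, v≡1 (mod 3); (1|3)=+1, (1|3)=+1; sign (−1)^0·+1^6·+1^-2 = +1.
(a,b)_29: α=0, u≡15; β=-2, v≡19 (mod 29); (15|29)=-1, (19|29)=-1; sign (−1)^0·-1^-2·-1^0 = +1.
(a,b)_11: α=0, u≡1; β=2, v≡5 (mod 11); (1|11)=+1, (5|11)=+1; sign (−1)^0·+1^2·+1^0 = +1.
(a,b)_5: α=2, u≡2; β=-2, v≡3 (mod 5); (2|5)=-1, (3|5)=-1; sign (−1)^0·-1^-2·-1^2 = +1.
(a,b)_17: α=0, u≡15; β=1, v≡13 (mod 17); (15|17)=+1, (13|17)=+1; sign (−1)^0·+1^1·+1^0 = +1.
(a,b)_13: α=1, u≡5; β=0, v≡4 (mod 13); (5|13)=-1, (4|13)=+1; sign (−1)^0·-1^0·+1^1 = +1.
(a,b)_∞: sgn(247)=+, sgn(-17)=−, so +1.
(247, -17 / ℚ) ramifies at {2, 19}: a division algebra.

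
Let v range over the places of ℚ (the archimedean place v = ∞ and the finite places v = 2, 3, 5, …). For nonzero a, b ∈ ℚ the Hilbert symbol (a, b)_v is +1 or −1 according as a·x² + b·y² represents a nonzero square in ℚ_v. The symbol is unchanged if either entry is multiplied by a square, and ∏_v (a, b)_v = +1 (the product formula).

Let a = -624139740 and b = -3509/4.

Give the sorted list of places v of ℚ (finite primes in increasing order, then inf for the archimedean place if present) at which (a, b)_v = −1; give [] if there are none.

[7, inf]

(a, b) ≡ (-20615, -29) mod (ℚ^×)²; places V = {2, 3, 5, 7, 11, 19, 29, 31, ∞}.
(a,b)_31: α=1, u≡30; β=0, v≡14 (mod 31); (30|31)=-1, (14|31)=+1; sign (−1)^0·-1^0·+1^1 = +1.
(a,b)_7: α=1, u≡2; β=0, v≡3 (mod 7); (2|7)=+1, (3|7)=-1; sign (−1)^0·+1^0·-1^1 = -1.
(a,b)_2: α=2, β=-2; u≡1, v≡3 (mod 8); ε(u)ε(v)=0·1, αω(v)=2·1, βω(u)=-2·0; sum ≡ 0  ⇒  +1.
(a,b)_11: α=0, u≡7; β=2, v≡1 (mod 11); (7|11)=-1, (1|11)=+1; sign (−1)^0·-1^2·+1^0 = +1.
(a,b)_19: α=1, u≡1; β=0, v≡11 (mod 19); (1|19)=+1, (11|19)=+1; sign (−1)^0·+1^0·+1^1 = +1.
(a,b)_3: α=2, u≡1; β=0, v≡1 (mod 3); (1|3)=+1, (1|3)=+1; sign (−1)^0·+1^0·+1^2 = +1.
(a,b)_29: α=2, u≡28; β=1, v≡6 (mod 29); (28|29)=+1, (6|29)=+1; sign (−1)^0·+1^1·+1^2 = +1.
(a,b)_5: α=1, u≡2; β=0, v≡4 (mod 5); (2|5)=-1, (4|5)=+1; sign (−1)^0·-1^0·+1^1 = +1.
(a,b)_∞: sgn(-20615)=−, sgn(-29)=−, so -1.
(-20615, -29 / ℚ) ramifies at {7, ∞}: a division algebra.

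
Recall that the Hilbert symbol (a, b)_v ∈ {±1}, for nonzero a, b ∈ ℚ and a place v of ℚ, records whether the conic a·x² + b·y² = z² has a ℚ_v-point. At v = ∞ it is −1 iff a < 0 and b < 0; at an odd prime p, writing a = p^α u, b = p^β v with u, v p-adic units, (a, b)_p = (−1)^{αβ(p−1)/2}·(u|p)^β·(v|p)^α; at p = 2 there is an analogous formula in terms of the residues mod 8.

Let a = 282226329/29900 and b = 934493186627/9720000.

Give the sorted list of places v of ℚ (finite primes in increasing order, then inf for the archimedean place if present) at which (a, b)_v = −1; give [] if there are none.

Mod squares: a ≡ 1581411, b ≡ 5289. Check v ∈ {∞, 2, 3, 5, 7, 11, 13, 23, 41, 43}.
v=13: a=13^-1·(≡5), b=13^2·(≡5) mod 13; (5|13)=-1, (5|13)=-1; (−1)^{-1·2·6}·(-1)^2·(-1)^-1 = -1.
v=3: a=3^3·(≡1), b=3^-5·(≡2) mod 3; (1|3)=+1, (2|3)=-1; (−1)^{3·-5·1}·(+1)^-5·(-1)^3 = +1.
v=2: v_2(a)=-2, v_2(b)=-6; units ≡ 3, 1 (mod 8); ε·ε+αω+βω = 1·0+-2·0+-6·1 ≡ 0  ⇒  (a,b)_2 = +1.
v=11: a=11^2·(≡10), b=11^2·(≡4) mod 11; (10|11)=-1, (4|11)=+1; (−1)^{2·2·5}·(-1)^2·(+1)^2 = +1.
v=41: a=41^1·(≡37), b=41^1·(≡27) mod 41; (37|41)=+1, (27|41)=-1; (−1)^{1·1·20}·(+1)^1·(-1)^1 = -1.
v=43: a=43^1·(≡18), b=43^1·(≡37) mod 43; (18|43)=-1, (37|43)=-1; (−1)^{1·1·21}·(-1)^1·(-1)^1 = -1.
v=23: a=23^-1·(≡21), b=23^2·(≡20) mod 23; (21|23)=-1, (20|23)=-1; (−1)^{-1·2·11}·(-1)^2·(-1)^-1 = -1.
v=5: a=5^-2·(≡4), b=5^-4·(≡1) mod 5; (4|5)=+1, (1|5)=+1; (−1)^{-2·-4·2}·(+1)^-4·(+1)^-2 = +1.
v=7: a=7^2·(≡3), b=7^2·(≡2) mod 7; (3|7)=-1, (2|7)=+1; (−1)^{2·2·3}·(-1)^2·(+1)^2 = +1.
v=∞: 1581411 > 0 and 5289 > 0  ⇒  (a,b)_∞ = +1.
(1581411, 5289 / ℚ) ramifies at {13, 23, 41, 43}: a division algebra.

[13, 23, 41, 43]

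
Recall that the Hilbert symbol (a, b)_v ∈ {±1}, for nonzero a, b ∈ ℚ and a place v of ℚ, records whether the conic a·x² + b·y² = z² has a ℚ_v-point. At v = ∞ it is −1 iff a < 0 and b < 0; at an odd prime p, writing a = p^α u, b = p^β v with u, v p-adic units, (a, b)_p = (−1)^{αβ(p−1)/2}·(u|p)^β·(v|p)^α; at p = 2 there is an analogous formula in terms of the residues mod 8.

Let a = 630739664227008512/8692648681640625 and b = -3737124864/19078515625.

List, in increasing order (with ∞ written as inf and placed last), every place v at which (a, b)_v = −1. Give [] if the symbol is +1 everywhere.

[2, 11]

(a, b) ≡ (2, -11) mod (ℚ^×)²; places V = {2, 3, 5, 11, 13, 17, 19, 41, ∞}.
(a,b)_17: α=-2, u≡13; β=-2, v≡11 (mod 17); (13|17)=+1, (11|17)=-1; sign (−1)^0·+1^-2·-1^-2 = +1.
(a,b)_2: α=33, β=22; u≡1, v≡5 (mod 8); ε(u)ε(v)=0·0, αω(v)=33·1, βω(u)=22·0; sum ≡ 1  ⇒  -1.
(a,b)_19: α=2, u≡10; β=0, v≡18 (mod 19); (10|19)=-1, (18|19)=-1; sign (−1)^0·-1^0·-1^2 = +1.
(a,b)_∞: sgn(2)=+, sgn(-11)=−, so +1.
(a,b)_41: α=2, u≡1; β=0, v≡13 (mod 41); (1|41)=+1, (13|41)=-1; sign (−1)^0·+1^0·-1^2 = +1.
(a,b)_13: α=-2, u≡11; β=-2, v≡7 (mod 13); (11|13)=-1, (7|13)=-1; sign (−1)^0·-1^-2·-1^-2 = +1.
(a,b)_11: α=2, u≡6; β=1, v≡7 (mod 11); (6|11)=-1, (7|11)=-1; sign (−1)^0·-1^1·-1^2 = -1.
(a,b)_3: α=-6, u≡2; β=4, v≡1 (mod 3); (2|3)=-1, (1|3)=+1; sign (−1)^0·-1^4·+1^-6 = +1.
(a,b)_5: α=-12, u≡3; β=-8, v≡1 (mod 5); (3|5)=-1, (1|5)=+1; sign (−1)^0·-1^-8·+1^-12 = +1.
(2, -11 / ℚ) ramifies at {2, 11}: a division algebra.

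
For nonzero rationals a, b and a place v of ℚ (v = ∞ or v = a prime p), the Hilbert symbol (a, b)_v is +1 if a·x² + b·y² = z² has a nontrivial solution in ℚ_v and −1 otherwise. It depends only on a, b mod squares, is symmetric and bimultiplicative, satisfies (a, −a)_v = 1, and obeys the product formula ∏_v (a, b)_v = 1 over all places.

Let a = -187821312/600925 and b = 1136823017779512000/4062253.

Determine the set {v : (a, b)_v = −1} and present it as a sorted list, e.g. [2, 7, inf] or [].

(a, b) ≡ (-194649, 25935) mod (ℚ^×)²; places V = {2, 3, 5, 7, 13, 19, 23, 31, 43, ∞}.
(a,b)_43: α=-2, u≡26; β=-2, v≡31 (mod 43); (26|43)=-1, (31|43)=+1; sign (−1)^0·-1^-2·+1^-2 = +1.
(a,b)_23: α=1, u≡13; β=2, v≡5 (mod 23); (13|23)=+1, (5|23)=-1; sign (−1)^0·+1^2·-1^1 = -1.
(a,b)_5: α=-2, u≡4; β=3, v≡2 (mod 5); (4|5)=+1, (2|5)=-1; sign (−1)^0·+1^3·-1^-2 = +1.
(a,b)_7: α=3, u≡4; β=1, v≡2 (mod 7); (4|7)=+1, (2|7)=+1; sign (−1)^1·+1^1·+1^3 = -1.
(a,b)_13: α=-1, u≡1; β=-3, v≡5 (mod 13); (1|13)=+1, (5|13)=-1; sign (−1)^0·+1^-3·-1^-1 = -1.
(a,b)_19: α=0, u≡6; β=1, v≡7 (mod 19); (6|19)=+1, (7|19)=+1; sign (−1)^0·+1^1·+1^0 = +1.
(a,b)_3: α=1, u≡1; β=7, v≡2 (mod 3); (1|3)=+1, (2|3)=-1; sign (−1)^1·+1^7·-1^1 = +1.
(a,b)_31: α=1, u≡5; β=4, v≡28 (mod 31); (5|31)=+1, (28|31)=+1; sign (−1)^0·+1^4·+1^1 = +1.
(a,b)_∞: sgn(-194649)=−, sgn(25935)=+, so +1.
(a,b)_2: α=8, β=6; u≡7, v≡7 (mod 8); ε(u)ε(v)=1·1, αω(v)=8·0, βω(u)=6·0; sum ≡ 1  ⇒  -1.
|Ram(-194649, 25935)| = 4, even; anisotropic at {2, 7, 13, 23}.

[2, 7, 13, 23]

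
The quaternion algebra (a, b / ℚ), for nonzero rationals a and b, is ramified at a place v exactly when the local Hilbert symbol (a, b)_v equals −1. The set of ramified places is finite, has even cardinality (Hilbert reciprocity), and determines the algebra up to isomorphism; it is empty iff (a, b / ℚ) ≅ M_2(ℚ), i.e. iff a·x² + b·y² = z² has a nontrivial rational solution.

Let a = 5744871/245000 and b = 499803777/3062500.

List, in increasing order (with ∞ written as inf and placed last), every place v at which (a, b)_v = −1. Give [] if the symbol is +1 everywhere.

[3, 11, 23, 29]

(a, b) ≡ (1518, 7337) mod (ℚ^×)²; places V = {2, 3, 5, 7, 11, 23, 29, ∞}.
(a,b)_23: α=1, u≡5; β=1, v≡21 (mod 23); (5|23)=-1, (21|23)=-1; sign (−1)^1·-1^1·-1^1 = -1.
(a,b)_5: α=-4, u≡3; β=-6, v≡2 (mod 5); (3|5)=-1, (2|5)=-1; sign (−1)^0·-1^-6·-1^-4 = +1.
(a,b)_7: α=-2, u≡3; β=-2, v≡1 (mod 7); (3|7)=-1, (1|7)=+1; sign (−1)^0·-1^-2·+1^-2 = +1.
(a,b)_29: α=2, u≡2; β=3, v≡26 (mod 29); (2|29)=-1, (26|29)=-1; sign (−1)^0·-1^3·-1^2 = -1.
(a,b)_11: α=1, u≡10; β=1, v≡8 (mod 11); (10|11)=-1, (8|11)=-1; sign (−1)^1·-1^1·-1^1 = -1.
(a,b)_2: α=-3, β=-2; u≡7, v≡1 (mod 8); ε(u)ε(v)=1·0, αω(v)=-3·0, βω(u)=-2·0; sum ≡ 0  ⇒  +1.
(a,b)_∞: sgn(1518)=+, sgn(7337)=+, so +1.
(a,b)_3: α=3, u≡2; β=4, v≡2 (mod 3); (2|3)=-1, (2|3)=-1; sign (−1)^0·-1^4·-1^3 = -1.
(1518, 7337 / ℚ) ramifies at {3, 11, 23, 29}: a division algebra.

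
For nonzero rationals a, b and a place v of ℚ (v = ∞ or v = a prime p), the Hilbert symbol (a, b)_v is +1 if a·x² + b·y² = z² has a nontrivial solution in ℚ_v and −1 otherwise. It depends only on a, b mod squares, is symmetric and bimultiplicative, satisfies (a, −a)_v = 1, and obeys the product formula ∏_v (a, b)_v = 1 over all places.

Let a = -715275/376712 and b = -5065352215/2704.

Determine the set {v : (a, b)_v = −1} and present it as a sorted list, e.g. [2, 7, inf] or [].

Mod squares: a ≡ -22, b ≡ -1615. Check v ∈ {∞, 2, 3, 5, 7, 11, 13, 17, 19, 23, 31}.
v=∞: -22 < 0 and -1615 < 0  ⇒  (a,b)_∞ = -1.
v=7: a=7^-2·(≡3), b=7^2·(≡1) mod 7; (3|7)=-1, (1|7)=+1; (−1)^{-2·2·3}·(-1)^2·(+1)^-2 = +1.
v=17: a=17^2·(≡14), b=17^1·(≡12) mod 17; (14|17)=-1, (12|17)=-1; (−1)^{2·1·8}·(-1)^1·(-1)^2 = -1.
v=3: a=3^2·(≡2), b=3^0·(≡2) mod 3; (2|3)=-1, (2|3)=-1; (−1)^{2·0·1}·(-1)^0·(-1)^2 = +1.
v=11: a=11^1·(≡3), b=11^2·(≡6) mod 11; (3|11)=+1, (6|11)=-1; (−1)^{1·2·5}·(+1)^2·(-1)^1 = -1.
v=31: a=31^-2·(≡18), b=31^0·(≡2) mod 31; (18|31)=+1, (2|31)=+1; (−1)^{-2·0·15}·(+1)^0·(+1)^-2 = +1.
v=2: v_2(a)=-3, v_2(b)=-4; units ≡ 5, 1 (mod 8); ε·ε+αω+βω = 0·0+-3·0+-4·1 ≡ 0  ⇒  (a,b)_2 = +1.
v=23: a=23^0·(≡18), b=23^2·(≡9) mod 23; (18|23)=+1, (9|23)=+1; (−1)^{0·2·11}·(+1)^2·(+1)^0 = +1.
v=19: a=19^0·(≡1), b=19^1·(≡14) mod 19; (1|19)=+1, (14|19)=-1; (−1)^{0·1·9}·(+1)^1·(-1)^0 = +1.
v=13: a=13^0·(≡1), b=13^-2·(≡4) mod 13; (1|13)=+1, (4|13)=+1; (−1)^{0·-2·6}·(+1)^-2·(+1)^0 = +1.
v=5: a=5^2·(≡2), b=5^1·(≡3) mod 5; (2|5)=-1, (3|5)=-1; (−1)^{2·1·2}·(-1)^1·(-1)^2 = -1.
|Ram(-22, -1615)| = 4, even; anisotropic at {5, 11, 17, ∞}.

[5, 11, 17, inf]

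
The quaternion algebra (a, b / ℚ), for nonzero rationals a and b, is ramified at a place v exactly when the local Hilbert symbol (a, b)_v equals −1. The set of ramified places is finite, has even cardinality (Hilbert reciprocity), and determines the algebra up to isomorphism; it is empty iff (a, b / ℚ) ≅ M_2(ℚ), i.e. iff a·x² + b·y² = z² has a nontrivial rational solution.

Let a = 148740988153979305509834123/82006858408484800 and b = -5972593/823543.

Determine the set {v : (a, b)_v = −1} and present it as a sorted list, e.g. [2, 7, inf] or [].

Mod squares: a ≡ 4389, b ≡ -24871. Check v ∈ {∞, 2, 3, 5, 7, 11, 13, 17, 19, 23, 41}.
v=17: a=17^4·(≡10), b=17^1·(≡15) mod 17; (10|17)=-1, (15|17)=+1; (−1)^{4·1·8}·(-1)^1·(+1)^4 = -1.
v=∞: 4389 > 0 and -24871 < 0  ⇒  (a,b)_∞ = +1.
v=23: a=23^-2·(≡7), b=23^0·(≡14) mod 23; (7|23)=-1, (14|23)=-1; (−1)^{-2·0·11}·(-1)^0·(-1)^-2 = +1.
v=41: a=41^6·(≡39), b=41^2·(≡37) mod 41; (39|41)=+1, (37|41)=+1; (−1)^{6·2·20}·(+1)^2·(+1)^6 = +1.
v=11: a=11^3·(≡1), b=11^1·(≡5) mod 11; (1|11)=+1, (5|11)=+1; (−1)^{3·1·5}·(+1)^1·(+1)^3 = -1.
v=5: a=5^-2·(≡4), b=5^0·(≡4) mod 5; (4|5)=+1, (4|5)=+1; (−1)^{-2·0·2}·(+1)^0·(+1)^-2 = +1.
v=2: v_2(a)=-6, v_2(b)=0; units ≡ 5, 1 (mod 8); ε·ε+αω+βω = 0·0+-6·0+0·1 ≡ 0  ⇒  (a,b)_2 = +1.
v=19: a=19^3·(≡2), b=19^1·(≡12) mod 19; (2|19)=-1, (12|19)=-1; (−1)^{3·1·9}·(-1)^1·(-1)^3 = -1.
v=3: a=3^5·(≡2), b=3^0·(≡2) mod 3; (2|3)=-1, (2|3)=-1; (−1)^{5·0·1}·(-1)^0·(-1)^5 = -1.
v=7: a=7^-13·(≡4), b=7^-7·(≡3) mod 7; (4|7)=+1, (3|7)=-1; (−1)^{-13·-7·3}·(+1)^-7·(-1)^-13 = +1.
v=13: a=13^2·(≡8), b=13^0·(≡6) mod 13; (8|13)=-1, (6|13)=-1; (−1)^{2·0·6}·(-1)^0·(-1)^2 = +1.
|Ram(4389, -24871)| = 4, even; anisotropic at {3, 11, 17, 19}.

[3, 11, 17, 19]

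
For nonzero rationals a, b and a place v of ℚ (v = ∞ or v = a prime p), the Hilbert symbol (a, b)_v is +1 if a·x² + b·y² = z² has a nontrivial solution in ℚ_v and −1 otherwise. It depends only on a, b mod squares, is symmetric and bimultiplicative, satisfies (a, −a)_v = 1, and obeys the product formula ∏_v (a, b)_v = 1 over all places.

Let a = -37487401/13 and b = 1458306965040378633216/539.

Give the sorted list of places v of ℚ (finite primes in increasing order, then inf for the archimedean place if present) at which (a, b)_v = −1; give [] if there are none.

[3, 11, 13, 19, 23, 29, 31, 37]

(a, b) ≡ (-9945637, 330429) mod (ℚ^×)²; places V = {2, 3, 7, 11, 13, 17, 19, 23, 29, 31, 37, ∞}.
(a,b)_11: α=0, u≡8; β=-1, v≡5 (mod 11); (8|11)=-1, (5|11)=+1; sign (−1)^0·-1^-1·+1^0 = -1.
(a,b)_13: α=-1, u≡10; β=0, v≡6 (mod 13); (10|13)=+1, (6|13)=-1; sign (−1)^0·+1^0·-1^-1 = -1.
(a,b)_23: α=1, u≡13; β=2, v≡15 (mod 23); (13|23)=+1, (15|23)=-1; sign (−1)^0·+1^2·-1^1 = -1.
(a,b)_7: α=2, u≡5; β=-2, v≡2 (mod 7); (5|7)=-1, (2|7)=+1; sign (−1)^0·-1^-2·+1^2 = +1.
(a,b)_2: α=0, β=10; u≡3, v≡5 (mod 8); ε(u)ε(v)=1·0, αω(v)=0·1, βω(u)=10·1; sum ≡ 0  ⇒  +1.
(a,b)_31: α=1, u≡3; β=3, v≡21 (mod 31); (3|31)=-1, (21|31)=-1; sign (−1)^1·-1^3·-1^1 = -1.
(a,b)_37: α=1, u≡34; β=2, v≡17 (mod 37); (34|37)=+1, (17|37)=-1; sign (−1)^0·+1^2·-1^1 = -1.
(a,b)_17: α=0, u≡1; β=1, v≡11 (mod 17); (1|17)=+1, (11|17)=-1; sign (−1)^0·+1^1·-1^0 = +1.
(a,b)_3: α=0, u≡2; β=5, v≡1 (mod 3); (2|3)=-1, (1|3)=+1; sign (−1)^0·-1^5·+1^0 = -1.
(a,b)_∞: sgn(-9945637)=−, sgn(330429)=+, so +1.
(a,b)_29: α=1, u≡25; β=2, v≡19 (mod 29); (25|29)=+1, (19|29)=-1; sign (−1)^0·+1^2·-1^1 = -1.
(a,b)_19: α=0, u≡13; β=1, v≡1 (mod 19); (13|19)=-1, (1|19)=+1; sign (−1)^0·-1^1·+1^0 = -1.
(-9945637, 330429 / ℚ) ramifies at {3, 11, 13, 19, 23, 29, 31, 37}: a division algebra.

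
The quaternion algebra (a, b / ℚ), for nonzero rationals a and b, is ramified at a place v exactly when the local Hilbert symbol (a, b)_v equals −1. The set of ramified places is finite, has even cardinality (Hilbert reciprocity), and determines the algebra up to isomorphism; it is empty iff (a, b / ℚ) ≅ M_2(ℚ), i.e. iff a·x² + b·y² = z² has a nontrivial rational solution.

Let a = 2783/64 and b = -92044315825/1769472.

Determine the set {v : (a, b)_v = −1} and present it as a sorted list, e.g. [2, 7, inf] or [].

[3, 23]

(a, b) ≡ (23, -38019) mod (ℚ^×)²; places V = {2, 3, 5, 7, 11, 19, 23, 29, ∞}.
(a,b)_23: α=1, u≡8; β=1, v≡3 (mod 23); (8|23)=+1, (3|23)=+1; sign (−1)^1·+1^1·+1^1 = -1.
(a,b)_11: α=2, u≡5; β=2, v≡2 (mod 11); (5|11)=+1, (2|11)=-1; sign (−1)^0·+1^2·-1^2 = +1.
(a,b)_7: α=0, u≡4; β=4, v≡5 (mod 7); (4|7)=+1, (5|7)=-1; sign (−1)^0·+1^4·-1^0 = +1.
(a,b)_2: α=-6, β=-16; u≡7, v≡5 (mod 8); ε(u)ε(v)=1·0, αω(v)=-6·1, βω(u)=-16·0; sum ≡ 0  ⇒  +1.
(a,b)_∞: sgn(23)=+, sgn(-38019)=−, so +1.
(a,b)_19: α=0, u≡4; β=1, v≡10 (mod 19); (4|19)=+1, (10|19)=-1; sign (−1)^0·+1^1·-1^0 = +1.
(a,b)_3: α=0, u≡2; β=-3, v≡2 (mod 3); (2|3)=-1, (2|3)=-1; sign (−1)^0·-1^-3·-1^0 = -1.
(a,b)_29: α=0, u≡24; β=1, v≡28 (mod 29); (24|29)=+1, (28|29)=+1; sign (−1)^0·+1^1·+1^0 = +1.
(a,b)_5: α=0, u≡2; β=2, v≡1 (mod 5); (2|5)=-1, (1|5)=+1; sign (−1)^0·-1^2·+1^0 = +1.
(23, -38019 / ℚ) ramifies at {3, 23}: a division algebra.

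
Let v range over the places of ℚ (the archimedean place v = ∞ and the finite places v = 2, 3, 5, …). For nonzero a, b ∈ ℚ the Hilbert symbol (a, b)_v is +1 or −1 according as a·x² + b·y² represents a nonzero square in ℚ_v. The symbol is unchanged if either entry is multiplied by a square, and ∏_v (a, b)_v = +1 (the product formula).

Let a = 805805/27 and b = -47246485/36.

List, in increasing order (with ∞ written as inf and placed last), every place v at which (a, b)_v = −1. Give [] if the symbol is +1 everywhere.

[2, 3, 11, 23]

(a, b) ≡ (49335, -279565) mod (ℚ^×)²; places V = {2, 3, 5, 7, 11, 13, 17, 23, ∞}.
(a,b)_3: α=-3, u≡2; β=-2, v≡2 (mod 3); (2|3)=-1, (2|3)=-1; sign (−1)^0·-1^-2·-1^-3 = -1.
(a,b)_2: α=0, β=-2; u≡7, v≡3 (mod 8); ε(u)ε(v)=1·1, αω(v)=0·1, βω(u)=-2·0; sum ≡ 1  ⇒  -1.
(a,b)_17: α=0, u≡9; β=1, v≡3 (mod 17); (9|17)=+1, (3|17)=-1; sign (−1)^0·+1^1·-1^0 = +1.
(a,b)_11: α=1, u≡10; β=1, v≡8 (mod 11); (10|11)=-1, (8|11)=-1; sign (−1)^1·-1^1·-1^1 = -1.
(a,b)_5: α=1, u≡3; β=1, v≡3 (mod 5); (3|5)=-1, (3|5)=-1; sign (−1)^0·-1^1·-1^1 = +1.
(a,b)_23: α=1, u≡13; β=1, v≡18 (mod 23); (13|23)=+1, (18|23)=+1; sign (−1)^1·+1^1·+1^1 = -1.
(a,b)_13: α=1, u≡1; β=3, v≡1 (mod 13); (1|13)=+1, (1|13)=+1; sign (−1)^0·+1^3·+1^1 = +1.
(a,b)_∞: sgn(49335)=+, sgn(-279565)=−, so +1.
(a,b)_7: α=2, u≡5; β=0, v≡1 (mod 7); (5|7)=-1, (1|7)=+1; sign (−1)^0·-1^0·+1^2 = +1.
Ram(49335, -279565) = {2, 3, 11, 23}; no ℚ_2-point on the conic.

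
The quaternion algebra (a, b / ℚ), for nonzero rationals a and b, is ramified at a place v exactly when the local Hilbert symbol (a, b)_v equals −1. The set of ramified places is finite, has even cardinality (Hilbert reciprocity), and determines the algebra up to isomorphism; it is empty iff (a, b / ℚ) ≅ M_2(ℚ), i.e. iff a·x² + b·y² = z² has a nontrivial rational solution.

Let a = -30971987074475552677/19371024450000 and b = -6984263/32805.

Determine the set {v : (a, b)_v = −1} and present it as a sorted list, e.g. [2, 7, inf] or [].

(a, b) ≡ (-65, -715) mod (ℚ^×)²; places V = {2, 3, 5, 11, 13, 17, ∞}.
(a,b)_13: α=9, u≡11; β=3, v≡1 (mod 13); (11|13)=-1, (1|13)=+1; sign (−1)^0·-1^3·+1^9 = -1.
(a,b)_3: α=-18, u≡1; β=-8, v≡2 (mod 3); (1|3)=+1, (2|3)=-1; sign (−1)^0·+1^-8·-1^-18 = +1.
(a,b)_5: α=-5, u≡2; β=-1, v≡2 (mod 5); (2|5)=-1, (2|5)=-1; sign (−1)^0·-1^-1·-1^-5 = +1.
(a,b)_∞: sgn(-65)=−, sgn(-715)=−, so -1.
(a,b)_17: α=6, u≡11; β=2, v≡2 (mod 17); (11|17)=-1, (2|17)=+1; sign (−1)^0·-1^2·+1^6 = +1.
(a,b)_11: α=2, u≡1; β=1, v≡3 (mod 11); (1|11)=+1, (3|11)=+1; sign (−1)^0·+1^1·+1^2 = +1.
(a,b)_2: α=-4, β=0; u≡7, v≡5 (mod 8); ε(u)ε(v)=1·0, αω(v)=-4·1, βω(u)=0·0; sum ≡ 0  ⇒  +1.
Ram(-65, -715) = {13, ∞}; no ℚ_13-point on the conic.

[13, inf]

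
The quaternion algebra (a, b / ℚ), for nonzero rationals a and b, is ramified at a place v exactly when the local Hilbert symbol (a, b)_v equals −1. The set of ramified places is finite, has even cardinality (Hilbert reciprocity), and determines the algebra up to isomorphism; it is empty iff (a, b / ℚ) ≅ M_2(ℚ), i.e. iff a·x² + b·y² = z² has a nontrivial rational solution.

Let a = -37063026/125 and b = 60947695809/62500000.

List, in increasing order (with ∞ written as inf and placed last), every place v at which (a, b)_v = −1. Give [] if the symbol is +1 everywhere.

[5, 7, 11, 17]

(a, b) ≡ (-170170, 10010) mod (ℚ^×)²; places V = {2, 3, 5, 7, 11, 13, 17, ∞}.
(a,b)_2: α=1, β=-5; u≡3, v≡5 (mod 8); ε(u)ε(v)=1·0, αω(v)=1·1, βω(u)=-5·1; sum ≡ 0  ⇒  +1.
(a,b)_11: α=3, u≡7; β=1, v≡2 (mod 11); (7|11)=-1, (2|11)=-1; sign (−1)^1·-1^1·-1^3 = -1.
(a,b)_17: α=1, u≡12; β=4, v≡14 (mod 17); (12|17)=-1, (14|17)=-1; sign (−1)^0·-1^4·-1^1 = -1.
(a,b)_7: α=1, u≡2; β=1, v≡4 (mod 7); (2|7)=+1, (4|7)=+1; sign (−1)^1·+1^1·+1^1 = -1.
(a,b)_∞: sgn(-170170)=−, sgn(10010)=+, so +1.
(a,b)_13: α=1, u≡10; β=1, v≡1 (mod 13); (10|13)=+1, (1|13)=+1; sign (−1)^0·+1^1·+1^1 = +1.
(a,b)_3: α=2, u≡2; β=6, v≡2 (mod 3); (2|3)=-1, (2|3)=-1; sign (−1)^0·-1^6·-1^2 = +1.
(a,b)_5: α=-3, u≡4; β=-9, v≡2 (mod 5); (4|5)=+1, (2|5)=-1; sign (−1)^0·+1^-9·-1^-3 = -1.
Ram(-170170, 10010) = {5, 7, 11, 17}; no ℚ_5-point on the conic.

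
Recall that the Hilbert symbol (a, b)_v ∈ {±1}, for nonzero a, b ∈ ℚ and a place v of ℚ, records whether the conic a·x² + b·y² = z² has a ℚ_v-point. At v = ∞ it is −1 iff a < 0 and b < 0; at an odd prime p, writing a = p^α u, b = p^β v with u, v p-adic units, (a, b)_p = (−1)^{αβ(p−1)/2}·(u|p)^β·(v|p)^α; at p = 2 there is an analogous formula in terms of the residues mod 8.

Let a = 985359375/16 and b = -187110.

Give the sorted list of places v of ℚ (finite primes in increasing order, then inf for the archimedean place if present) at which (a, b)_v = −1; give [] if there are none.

[3, 5, 7, 11]

(a, b) ≡ (143, -2310) mod (ℚ^×)²; places V = {2, 3, 5, 7, 11, 13, ∞}.
(a,b)_11: α=1, u≡2; β=1, v≡7 (mod 11); (2|11)=-1, (7|11)=-1; sign (−1)^1·-1^1·-1^1 = -1.
(a,b)_5: α=6, u≡3; β=1, v≡3 (mod 5); (3|5)=-1, (3|5)=-1; sign (−1)^0·-1^1·-1^6 = -1.
(a,b)_∞: sgn(143)=+, sgn(-2310)=−, so +1.
(a,b)_7: α=2, u≡3; β=1, v≡3 (mod 7); (3|7)=-1, (3|7)=-1; sign (−1)^0·-1^1·-1^2 = -1.
(a,b)_3: α=2, u≡2; β=5, v≡1 (mod 3); (2|3)=-1, (1|3)=+1; sign (−1)^0·-1^5·+1^2 = -1.
(a,b)_13: α=1, u≡8; β=0, v≡12 (mod 13); (8|13)=-1, (12|13)=+1; sign (−1)^0·-1^0·+1^1 = +1.
(a,b)_2: α=-4, β=1; u≡7, v≡5 (mod 8); ε(u)ε(v)=1·0, αω(v)=-4·1, βω(u)=1·0; sum ≡ 0  ⇒  +1.
(143, -2310 / ℚ) ramifies at {3, 5, 7, 11}: a division algebra.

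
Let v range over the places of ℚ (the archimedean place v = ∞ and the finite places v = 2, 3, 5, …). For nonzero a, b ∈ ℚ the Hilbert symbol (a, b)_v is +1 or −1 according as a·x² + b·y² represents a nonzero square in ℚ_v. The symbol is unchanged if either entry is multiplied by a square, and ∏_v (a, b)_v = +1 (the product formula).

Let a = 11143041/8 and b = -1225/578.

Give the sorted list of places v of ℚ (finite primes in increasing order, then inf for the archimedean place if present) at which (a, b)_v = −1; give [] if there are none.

[7, 13]

(a, b) ≡ (9282, -2) mod (ℚ^×)²; places V = {2, 3, 5, 7, 13, 17, ∞}.
(a,b)_5: α=0, u≡2; β=2, v≡2 (mod 5); (2|5)=-1, (2|5)=-1; sign (−1)^0·-1^2·-1^0 = +1.
(a,b)_13: α=1, u≡10; β=0, v≡6 (mod 13); (10|13)=+1, (6|13)=-1; sign (−1)^0·+1^0·-1^1 = -1.
(a,b)_7: α=5, u≡5; β=2, v≡6 (mod 7); (5|7)=-1, (6|7)=-1; sign (−1)^0·-1^2·-1^5 = -1.
(a,b)_∞: sgn(9282)=+, sgn(-2)=−, so +1.
(a,b)_2: α=-3, β=-1; u≡1, v≡7 (mod 8); ε(u)ε(v)=0·1, αω(v)=-3·0, βω(u)=-1·0; sum ≡ 0  ⇒  +1.
(a,b)_3: α=1, u≡1; β=0, v≡1 (mod 3); (1|3)=+1, (1|3)=+1; sign (−1)^0·+1^0·+1^1 = +1.
(a,b)_17: α=1, u≡9; β=-2, v≡8 (mod 17); (9|17)=+1, (8|17)=+1; sign (−1)^0·+1^-2·+1^1 = +1.
Ram(9282, -2) = {7, 13}; no ℚ_7-point on the conic.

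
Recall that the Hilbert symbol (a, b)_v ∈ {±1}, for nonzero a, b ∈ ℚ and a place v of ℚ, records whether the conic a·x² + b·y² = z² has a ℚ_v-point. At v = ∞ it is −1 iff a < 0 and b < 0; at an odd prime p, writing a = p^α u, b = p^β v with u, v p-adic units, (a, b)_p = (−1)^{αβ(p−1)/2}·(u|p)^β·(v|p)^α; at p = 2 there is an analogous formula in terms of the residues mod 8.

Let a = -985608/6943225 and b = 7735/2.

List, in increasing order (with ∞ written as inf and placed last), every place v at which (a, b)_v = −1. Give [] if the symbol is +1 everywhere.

[2, 5, 7, 13]

Mod squares: a ≡ -2, b ≡ 15470. Check v ∈ {∞, 2, 3, 5, 7, 13, 17, 31}.
v=∞: -2 < 0 and 15470 > 0  ⇒  (a,b)_∞ = +1.
v=7: a=7^0·(≡3), b=7^1·(≡3) mod 7; (3|7)=-1, (3|7)=-1; (−1)^{0·1·3}·(-1)^1·(-1)^0 = -1.
v=17: a=17^-2·(≡13), b=17^1·(≡15) mod 17; (13|17)=+1, (15|17)=+1; (−1)^{-2·1·8}·(+1)^1·(+1)^-2 = +1.
v=13: a=13^2·(≡6), b=13^1·(≡5) mod 13; (6|13)=-1, (5|13)=-1; (−1)^{2·1·6}·(-1)^1·(-1)^2 = -1.
v=2: v_2(a)=3, v_2(b)=-1; units ≡ 7, 7 (mod 8); ε·ε+αω+βω = 1·1+3·0+-1·0 ≡ 1  ⇒  (a,b)_2 = -1.
v=5: a=5^-2·(≡3), b=5^1·(≡1) mod 5; (3|5)=-1, (1|5)=+1; (−1)^{-2·1·2}·(-1)^1·(+1)^-2 = -1.
v=3: a=3^6·(≡1), b=3^0·(≡2) mod 3; (1|3)=+1, (2|3)=-1; (−1)^{6·0·1}·(+1)^0·(-1)^6 = +1.
v=31: a=31^-2·(≡3), b=31^0·(≡8) mod 31; (3|31)=-1, (8|31)=+1; (−1)^{-2·0·15}·(-1)^0·(+1)^-2 = +1.
|Ram(-2, 15470)| = 4, even; anisotropic at {2, 5, 7, 13}.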